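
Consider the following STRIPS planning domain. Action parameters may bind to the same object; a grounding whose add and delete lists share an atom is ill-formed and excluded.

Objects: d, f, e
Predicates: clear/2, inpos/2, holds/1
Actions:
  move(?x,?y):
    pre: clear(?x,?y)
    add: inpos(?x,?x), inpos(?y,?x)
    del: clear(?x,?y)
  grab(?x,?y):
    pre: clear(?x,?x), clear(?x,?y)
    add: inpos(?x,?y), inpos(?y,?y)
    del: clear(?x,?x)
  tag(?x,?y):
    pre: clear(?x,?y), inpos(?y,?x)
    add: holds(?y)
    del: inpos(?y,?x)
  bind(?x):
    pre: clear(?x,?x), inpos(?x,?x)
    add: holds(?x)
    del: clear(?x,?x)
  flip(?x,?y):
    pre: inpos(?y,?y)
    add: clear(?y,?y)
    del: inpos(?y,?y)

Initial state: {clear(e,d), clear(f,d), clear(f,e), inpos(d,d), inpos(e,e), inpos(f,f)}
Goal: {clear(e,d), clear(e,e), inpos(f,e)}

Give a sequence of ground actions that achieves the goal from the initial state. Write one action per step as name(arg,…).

1. flip(d,f)  →  {clear(e,d), clear(f,d), clear(f,e), clear(f,f), inpos(d,d), inpos(e,e)}
2. grab(f,e)  →  {clear(e,d), clear(f,d), clear(f,e), inpos(d,d), inpos(e,e), inpos(f,e)}
3. flip(d,e)  →  {clear(e,d), clear(e,e), clear(f,d), clear(f,e), inpos(d,d), inpos(f,e)}

flip(d,f); grab(f,e); flip(d,e)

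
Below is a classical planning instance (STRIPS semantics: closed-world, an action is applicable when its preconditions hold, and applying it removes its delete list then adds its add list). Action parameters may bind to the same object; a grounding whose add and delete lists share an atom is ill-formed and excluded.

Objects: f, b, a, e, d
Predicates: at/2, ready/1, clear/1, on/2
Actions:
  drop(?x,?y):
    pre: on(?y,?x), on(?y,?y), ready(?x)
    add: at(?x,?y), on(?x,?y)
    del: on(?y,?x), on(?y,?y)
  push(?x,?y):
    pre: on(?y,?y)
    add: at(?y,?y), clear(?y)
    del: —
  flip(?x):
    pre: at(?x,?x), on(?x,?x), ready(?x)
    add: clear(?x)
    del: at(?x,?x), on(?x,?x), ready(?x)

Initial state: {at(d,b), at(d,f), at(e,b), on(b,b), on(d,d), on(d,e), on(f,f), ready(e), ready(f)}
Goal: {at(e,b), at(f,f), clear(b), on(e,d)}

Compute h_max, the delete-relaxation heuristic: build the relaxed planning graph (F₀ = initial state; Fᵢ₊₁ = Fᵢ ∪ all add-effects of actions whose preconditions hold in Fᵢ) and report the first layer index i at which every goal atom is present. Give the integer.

1

F0 = init (9 atoms)
F1 = F0 ∪ {at(b,b), at(d,d), at(e,d), at(f,f), clear(b), clear(d), clear(f), on(e,d)}  (17 atoms)
goal ⊆ F1  ⇒  h_max = 1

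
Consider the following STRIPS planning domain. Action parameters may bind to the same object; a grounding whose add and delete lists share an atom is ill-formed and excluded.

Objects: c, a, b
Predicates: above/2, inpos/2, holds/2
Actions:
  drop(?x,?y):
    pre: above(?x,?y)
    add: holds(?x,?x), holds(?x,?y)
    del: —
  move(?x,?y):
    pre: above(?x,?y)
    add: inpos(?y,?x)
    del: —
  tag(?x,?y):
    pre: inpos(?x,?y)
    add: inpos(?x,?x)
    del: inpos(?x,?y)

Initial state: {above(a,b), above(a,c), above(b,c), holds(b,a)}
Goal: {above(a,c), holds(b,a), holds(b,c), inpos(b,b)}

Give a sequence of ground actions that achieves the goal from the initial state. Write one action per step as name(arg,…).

drop(b,c); move(a,b); tag(b,a)

1. drop(b,c)  →  {above(a,b), above(a,c), above(b,c), holds(b,a), holds(b,b), holds(b,c)}
2. move(a,b)  →  {above(a,b), above(a,c), above(b,c), holds(b,a), holds(b,b), holds(b,c), inpos(b,a)}
3. tag(b,a)  →  {above(a,b), above(a,c), above(b,c), holds(b,a), holds(b,b), holds(b,c), inpos(b,b)}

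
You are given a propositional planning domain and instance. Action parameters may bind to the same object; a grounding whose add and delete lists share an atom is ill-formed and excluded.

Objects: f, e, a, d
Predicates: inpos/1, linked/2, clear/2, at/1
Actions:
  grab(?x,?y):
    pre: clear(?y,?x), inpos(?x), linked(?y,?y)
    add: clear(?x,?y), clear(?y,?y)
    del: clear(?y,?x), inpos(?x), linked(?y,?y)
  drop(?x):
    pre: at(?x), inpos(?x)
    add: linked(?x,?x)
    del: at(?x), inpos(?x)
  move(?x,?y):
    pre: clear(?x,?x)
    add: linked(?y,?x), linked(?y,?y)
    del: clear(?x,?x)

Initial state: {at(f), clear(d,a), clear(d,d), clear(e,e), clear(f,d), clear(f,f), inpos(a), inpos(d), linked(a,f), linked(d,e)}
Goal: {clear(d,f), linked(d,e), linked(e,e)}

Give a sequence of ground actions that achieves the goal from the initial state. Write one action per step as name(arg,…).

1. move(f,f)  →  {at(f), clear(d,a), clear(d,d), clear(e,e), clear(f,d), inpos(a), inpos(d), linked(a,f), linked(d,e), linked(f,f)}
2. grab(d,f)  →  {at(f), clear(d,a), clear(d,d), clear(d,f), clear(e,e), clear(f,f), inpos(a), linked(a,f), linked(d,e)}
3. move(f,e)  →  {at(f), clear(d,a), clear(d,d), clear(d,f), clear(e,e), inpos(a), linked(a,f), linked(d,e), linked(e,e), linked(e,f)}

move(f,f); grab(d,f); move(f,e)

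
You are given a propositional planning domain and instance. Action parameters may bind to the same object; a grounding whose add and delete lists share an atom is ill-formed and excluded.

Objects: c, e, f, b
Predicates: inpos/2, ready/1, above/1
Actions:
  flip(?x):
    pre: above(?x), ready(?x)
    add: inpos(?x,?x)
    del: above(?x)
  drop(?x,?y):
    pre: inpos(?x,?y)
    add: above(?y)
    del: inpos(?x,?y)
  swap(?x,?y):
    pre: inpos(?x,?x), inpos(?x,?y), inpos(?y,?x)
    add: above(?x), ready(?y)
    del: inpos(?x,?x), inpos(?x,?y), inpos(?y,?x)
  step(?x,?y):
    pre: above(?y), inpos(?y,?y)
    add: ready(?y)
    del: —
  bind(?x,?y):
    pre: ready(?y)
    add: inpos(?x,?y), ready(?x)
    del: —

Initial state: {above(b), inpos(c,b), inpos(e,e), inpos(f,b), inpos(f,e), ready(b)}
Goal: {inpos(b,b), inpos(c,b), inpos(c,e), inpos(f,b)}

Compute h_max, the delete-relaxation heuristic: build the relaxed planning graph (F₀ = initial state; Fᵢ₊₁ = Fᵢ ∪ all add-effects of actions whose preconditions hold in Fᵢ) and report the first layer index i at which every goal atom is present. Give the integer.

F0 = init (6 atoms)
F1 = F0 ∪ {above(e), inpos(b,b), inpos(e,b), ready(c), ready(e), ready(f)}  (12 atoms)
F2 = F1 ∪ {inpos(b,c), inpos(b,e), inpos(b,f), inpos(c,c), inpos(c,e), inpos(c,f), inpos(e,c), inpos(e,f), inpos(f,c), inpos(f,f)}  (22 atoms)
goal ⊆ F2  ⇒  h_max = 2

2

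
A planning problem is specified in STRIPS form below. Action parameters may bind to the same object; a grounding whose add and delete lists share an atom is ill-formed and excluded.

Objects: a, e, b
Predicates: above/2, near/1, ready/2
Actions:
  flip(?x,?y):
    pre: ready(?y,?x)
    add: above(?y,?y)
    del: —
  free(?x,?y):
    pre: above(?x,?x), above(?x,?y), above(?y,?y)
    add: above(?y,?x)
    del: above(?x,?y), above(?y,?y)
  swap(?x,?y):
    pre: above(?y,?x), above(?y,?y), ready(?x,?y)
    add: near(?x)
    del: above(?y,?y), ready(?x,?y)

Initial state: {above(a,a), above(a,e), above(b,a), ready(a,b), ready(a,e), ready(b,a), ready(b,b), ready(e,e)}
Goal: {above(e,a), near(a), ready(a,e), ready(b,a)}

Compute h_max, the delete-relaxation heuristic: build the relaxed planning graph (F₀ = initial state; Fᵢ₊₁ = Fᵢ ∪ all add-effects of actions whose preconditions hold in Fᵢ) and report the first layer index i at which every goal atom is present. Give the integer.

2

F0 = init (8 atoms)
F1 = F0 ∪ {above(b,b), above(e,e)}  (10 atoms)
F2 = F1 ∪ {above(a,b), above(e,a), near(a), near(b), near(e)}  (15 atoms)
goal ⊆ F2  ⇒  h_max = 2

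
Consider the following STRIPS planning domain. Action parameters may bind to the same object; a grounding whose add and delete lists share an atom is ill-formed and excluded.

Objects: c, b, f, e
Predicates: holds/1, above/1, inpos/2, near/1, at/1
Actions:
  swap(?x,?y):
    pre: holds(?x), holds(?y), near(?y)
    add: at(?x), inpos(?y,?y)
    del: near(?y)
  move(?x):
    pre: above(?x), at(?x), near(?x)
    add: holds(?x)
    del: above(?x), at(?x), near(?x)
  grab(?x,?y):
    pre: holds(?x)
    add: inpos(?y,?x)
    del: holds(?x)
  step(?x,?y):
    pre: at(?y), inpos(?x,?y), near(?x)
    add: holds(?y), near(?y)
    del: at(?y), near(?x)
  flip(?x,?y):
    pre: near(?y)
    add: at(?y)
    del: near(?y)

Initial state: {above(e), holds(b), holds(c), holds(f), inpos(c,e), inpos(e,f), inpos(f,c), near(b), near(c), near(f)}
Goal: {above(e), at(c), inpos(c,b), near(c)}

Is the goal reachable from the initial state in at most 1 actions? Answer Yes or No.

1. swap(c,b)  →  {above(e), at(c), holds(b), holds(c), holds(f), inpos(b,b), inpos(c,e), inpos(e,f), inpos(f,c), near(c), near(f)}
2. grab(b,c)  →  {above(e), at(c), holds(c), holds(f), inpos(b,b), inpos(c,b), inpos(c,e), inpos(e,f), inpos(f,c), near(c), near(f)}
optimal plan length = 2; 2 > 1

No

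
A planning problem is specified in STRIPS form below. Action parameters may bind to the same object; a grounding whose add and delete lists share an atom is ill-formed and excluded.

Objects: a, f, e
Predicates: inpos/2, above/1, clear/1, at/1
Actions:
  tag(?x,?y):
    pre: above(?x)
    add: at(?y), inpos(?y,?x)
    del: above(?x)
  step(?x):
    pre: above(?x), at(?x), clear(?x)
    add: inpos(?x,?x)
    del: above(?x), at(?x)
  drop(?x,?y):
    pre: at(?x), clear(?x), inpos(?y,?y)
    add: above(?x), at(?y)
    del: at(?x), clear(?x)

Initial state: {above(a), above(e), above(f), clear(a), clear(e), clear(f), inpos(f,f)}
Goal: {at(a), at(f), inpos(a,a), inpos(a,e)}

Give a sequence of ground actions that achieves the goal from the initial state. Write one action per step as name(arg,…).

1. tag(a,a)  →  {above(e), above(f), at(a), clear(a), clear(e), clear(f), inpos(a,a), inpos(f,f)}
2. tag(f,f)  →  {above(e), at(a), at(f), clear(a), clear(e), clear(f), inpos(a,a), inpos(f,f)}
3. tag(e,a)  →  {at(a), at(f), clear(a), clear(e), clear(f), inpos(a,a), inpos(a,e), inpos(f,f)}

tag(a,a); tag(f,f); tag(e,a)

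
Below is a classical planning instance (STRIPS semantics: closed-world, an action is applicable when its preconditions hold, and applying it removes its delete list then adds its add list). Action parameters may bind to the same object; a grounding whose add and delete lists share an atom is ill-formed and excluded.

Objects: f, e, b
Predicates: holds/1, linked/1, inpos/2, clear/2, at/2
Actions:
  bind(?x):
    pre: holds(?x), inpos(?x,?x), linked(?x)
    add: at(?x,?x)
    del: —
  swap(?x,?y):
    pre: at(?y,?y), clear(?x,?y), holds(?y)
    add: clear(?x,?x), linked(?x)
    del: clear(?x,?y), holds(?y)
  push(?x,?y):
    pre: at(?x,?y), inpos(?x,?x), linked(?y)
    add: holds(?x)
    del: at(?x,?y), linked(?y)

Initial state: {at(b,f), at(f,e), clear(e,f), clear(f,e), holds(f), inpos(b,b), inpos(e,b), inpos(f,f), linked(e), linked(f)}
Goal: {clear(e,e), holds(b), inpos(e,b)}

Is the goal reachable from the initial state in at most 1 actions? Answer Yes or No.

No

1. bind(f)  →  {at(b,f), at(f,e), at(f,f), clear(e,f), clear(f,e), holds(f), inpos(b,b), inpos(e,b), inpos(f,f), linked(e), linked(f)}
2. swap(e,f)  →  {at(b,f), at(f,e), at(f,f), clear(e,e), clear(f,e), inpos(b,b), inpos(e,b), inpos(f,f), linked(e), linked(f)}
3. push(b,f)  →  {at(f,e), at(f,f), clear(e,e), clear(f,e), holds(b), inpos(b,b), inpos(e,b), inpos(f,f), linked(e)}
optimal plan length = 3; 3 > 1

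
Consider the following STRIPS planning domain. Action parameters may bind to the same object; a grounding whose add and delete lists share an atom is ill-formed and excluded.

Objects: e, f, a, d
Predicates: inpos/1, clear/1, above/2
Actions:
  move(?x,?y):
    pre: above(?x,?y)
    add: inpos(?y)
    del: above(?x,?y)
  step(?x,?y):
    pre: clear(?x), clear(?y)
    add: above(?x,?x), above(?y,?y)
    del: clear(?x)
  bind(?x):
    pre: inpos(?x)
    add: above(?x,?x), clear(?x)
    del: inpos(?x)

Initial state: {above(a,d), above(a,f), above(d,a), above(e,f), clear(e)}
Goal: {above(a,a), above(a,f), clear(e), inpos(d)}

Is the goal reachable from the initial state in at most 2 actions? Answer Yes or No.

No

1. move(a,d)  →  {above(a,f), above(d,a), above(e,f), clear(e), inpos(d)}
2. move(d,a)  →  {above(a,f), above(e,f), clear(e), inpos(a), inpos(d)}
3. bind(a)  →  {above(a,a), above(a,f), above(e,f), clear(a), clear(e), inpos(d)}
optimal plan length = 3; 3 > 2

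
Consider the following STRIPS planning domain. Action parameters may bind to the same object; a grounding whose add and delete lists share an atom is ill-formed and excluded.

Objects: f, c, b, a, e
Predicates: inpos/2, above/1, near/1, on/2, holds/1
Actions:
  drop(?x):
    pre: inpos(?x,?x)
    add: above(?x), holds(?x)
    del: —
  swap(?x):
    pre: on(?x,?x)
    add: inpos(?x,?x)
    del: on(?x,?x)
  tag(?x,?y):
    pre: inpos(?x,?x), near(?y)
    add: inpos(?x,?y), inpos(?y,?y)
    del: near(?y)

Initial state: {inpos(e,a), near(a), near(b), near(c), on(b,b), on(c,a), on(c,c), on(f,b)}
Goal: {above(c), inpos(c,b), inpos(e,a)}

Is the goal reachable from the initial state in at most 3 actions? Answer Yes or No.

Yes

1. swap(c)  →  {inpos(c,c), inpos(e,a), near(a), near(b), near(c), on(b,b), on(c,a), on(f,b)}
2. drop(c)  →  {above(c), holds(c), inpos(c,c), inpos(e,a), near(a), near(b), near(c), on(b,b), on(c,a), on(f,b)}
3. tag(c,b)  →  {above(c), holds(c), inpos(b,b), inpos(c,b), inpos(c,c), inpos(e,a), near(a), near(c), on(b,b), on(c,a), on(f,b)}
optimal plan length = 3; 3 ≤ 3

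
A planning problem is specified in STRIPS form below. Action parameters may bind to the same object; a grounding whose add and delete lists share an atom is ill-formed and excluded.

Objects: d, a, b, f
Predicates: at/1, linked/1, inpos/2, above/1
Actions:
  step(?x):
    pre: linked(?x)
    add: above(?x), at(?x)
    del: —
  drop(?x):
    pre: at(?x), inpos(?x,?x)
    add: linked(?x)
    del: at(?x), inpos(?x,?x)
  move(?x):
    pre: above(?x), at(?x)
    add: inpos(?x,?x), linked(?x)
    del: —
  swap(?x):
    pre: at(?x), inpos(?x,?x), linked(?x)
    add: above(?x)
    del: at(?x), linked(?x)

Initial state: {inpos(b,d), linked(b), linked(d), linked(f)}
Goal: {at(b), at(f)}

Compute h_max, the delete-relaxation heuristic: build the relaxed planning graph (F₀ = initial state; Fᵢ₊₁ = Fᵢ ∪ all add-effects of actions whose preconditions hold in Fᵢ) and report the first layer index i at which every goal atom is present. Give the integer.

F0 = init (4 atoms)
F1 = F0 ∪ {above(b), above(d), above(f), at(b), at(d), at(f)}  (10 atoms)
goal ⊆ F1  ⇒  h_max = 1

1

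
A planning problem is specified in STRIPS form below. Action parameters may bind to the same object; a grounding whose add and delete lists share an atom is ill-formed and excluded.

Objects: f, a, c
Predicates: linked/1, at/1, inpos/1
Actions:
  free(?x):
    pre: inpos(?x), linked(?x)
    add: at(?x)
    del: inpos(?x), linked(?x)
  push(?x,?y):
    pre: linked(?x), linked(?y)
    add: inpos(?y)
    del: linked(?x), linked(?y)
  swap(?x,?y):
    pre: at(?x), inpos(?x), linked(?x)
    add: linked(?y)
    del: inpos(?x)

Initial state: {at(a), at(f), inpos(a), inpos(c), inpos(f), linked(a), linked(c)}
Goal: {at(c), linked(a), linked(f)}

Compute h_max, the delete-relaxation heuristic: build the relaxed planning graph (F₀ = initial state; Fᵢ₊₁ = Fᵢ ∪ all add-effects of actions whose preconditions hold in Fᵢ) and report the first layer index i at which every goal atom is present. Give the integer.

1

F0 = init (7 atoms)
F1 = F0 ∪ {at(c), linked(f)}  (9 atoms)
goal ⊆ F1  ⇒  h_max = 1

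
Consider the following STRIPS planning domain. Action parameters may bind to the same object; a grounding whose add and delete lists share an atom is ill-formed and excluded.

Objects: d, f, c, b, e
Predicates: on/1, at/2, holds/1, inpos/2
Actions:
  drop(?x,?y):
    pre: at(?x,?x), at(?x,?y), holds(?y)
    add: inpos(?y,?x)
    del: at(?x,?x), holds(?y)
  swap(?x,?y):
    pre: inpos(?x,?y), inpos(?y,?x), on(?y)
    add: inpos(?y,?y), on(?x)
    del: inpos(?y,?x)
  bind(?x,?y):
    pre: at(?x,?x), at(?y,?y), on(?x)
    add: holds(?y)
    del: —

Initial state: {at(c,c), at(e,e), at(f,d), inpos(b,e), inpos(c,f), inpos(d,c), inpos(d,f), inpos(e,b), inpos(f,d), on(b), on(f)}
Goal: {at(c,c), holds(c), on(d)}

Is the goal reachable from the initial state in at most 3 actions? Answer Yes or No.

1. swap(d,f)  →  {at(c,c), at(e,e), at(f,d), inpos(b,e), inpos(c,f), inpos(d,c), inpos(d,f), inpos(e,b), inpos(f,f), on(b), on(d), on(f)}
2. swap(e,b)  →  {at(c,c), at(e,e), at(f,d), inpos(b,b), inpos(c,f), inpos(d,c), inpos(d,f), inpos(e,b), inpos(f,f), on(b), on(d), on(e), on(f)}
3. bind(e,c)  →  {at(c,c), at(e,e), at(f,d), holds(c), inpos(b,b), inpos(c,f), inpos(d,c), inpos(d,f), inpos(e,b), inpos(f,f), on(b), on(d), on(e), on(f)}
optimal plan length = 3; 3 ≤ 3

Yes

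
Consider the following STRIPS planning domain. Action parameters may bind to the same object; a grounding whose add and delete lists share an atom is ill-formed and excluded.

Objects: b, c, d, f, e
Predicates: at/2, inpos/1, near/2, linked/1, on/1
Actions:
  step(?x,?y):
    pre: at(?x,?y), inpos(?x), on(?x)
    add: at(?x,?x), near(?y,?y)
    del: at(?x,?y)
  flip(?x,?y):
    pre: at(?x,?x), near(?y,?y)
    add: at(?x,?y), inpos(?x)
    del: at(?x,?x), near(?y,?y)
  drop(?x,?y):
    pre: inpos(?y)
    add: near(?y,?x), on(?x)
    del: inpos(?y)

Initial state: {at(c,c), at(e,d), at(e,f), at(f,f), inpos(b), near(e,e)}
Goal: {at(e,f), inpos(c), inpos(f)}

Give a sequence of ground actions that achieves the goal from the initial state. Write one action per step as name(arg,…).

1. flip(c,e)  →  {at(c,e), at(e,d), at(e,f), at(f,f), inpos(b), inpos(c)}
2. drop(b,b)  →  {at(c,e), at(e,d), at(e,f), at(f,f), inpos(c), near(b,b), on(b)}
3. flip(f,b)  →  {at(c,e), at(e,d), at(e,f), at(f,b), inpos(c), inpos(f), on(b)}

flip(c,e); drop(b,b); flip(f,b)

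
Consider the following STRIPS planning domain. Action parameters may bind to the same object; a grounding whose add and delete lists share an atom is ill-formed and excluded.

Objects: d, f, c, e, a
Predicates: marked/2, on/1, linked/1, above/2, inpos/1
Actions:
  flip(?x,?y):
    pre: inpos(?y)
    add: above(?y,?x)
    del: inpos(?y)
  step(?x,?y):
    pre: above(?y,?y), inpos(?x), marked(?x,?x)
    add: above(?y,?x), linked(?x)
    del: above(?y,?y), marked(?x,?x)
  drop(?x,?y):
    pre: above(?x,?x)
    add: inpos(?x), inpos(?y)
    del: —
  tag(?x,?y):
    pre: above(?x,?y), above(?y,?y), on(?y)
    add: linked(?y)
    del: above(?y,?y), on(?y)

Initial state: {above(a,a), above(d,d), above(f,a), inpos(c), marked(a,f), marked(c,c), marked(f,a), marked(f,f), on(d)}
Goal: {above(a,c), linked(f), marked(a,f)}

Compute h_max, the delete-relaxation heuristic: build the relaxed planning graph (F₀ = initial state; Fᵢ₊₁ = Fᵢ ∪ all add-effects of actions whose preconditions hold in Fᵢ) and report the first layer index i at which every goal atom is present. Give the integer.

2

F0 = init (9 atoms)
F1 = F0 ∪ {above(a,c), above(c,a), above(c,c), above(c,d), above(c,e), above(c,f), above(d,c), inpos(a), inpos(d), inpos(e), inpos(f), linked(c), linked(d)}  (22 atoms)
F2 = F1 ∪ {above(a,d), above(a,e), above(a,f), above(d,a), above(d,e), above(d,f), above(e,a), above(e,c), above(e,d), above(e,e), above(e,f), above(f,c), above(f,d), above(f,e), above(f,f), linked(f)}  (38 atoms)
goal ⊆ F2  ⇒  h_max = 2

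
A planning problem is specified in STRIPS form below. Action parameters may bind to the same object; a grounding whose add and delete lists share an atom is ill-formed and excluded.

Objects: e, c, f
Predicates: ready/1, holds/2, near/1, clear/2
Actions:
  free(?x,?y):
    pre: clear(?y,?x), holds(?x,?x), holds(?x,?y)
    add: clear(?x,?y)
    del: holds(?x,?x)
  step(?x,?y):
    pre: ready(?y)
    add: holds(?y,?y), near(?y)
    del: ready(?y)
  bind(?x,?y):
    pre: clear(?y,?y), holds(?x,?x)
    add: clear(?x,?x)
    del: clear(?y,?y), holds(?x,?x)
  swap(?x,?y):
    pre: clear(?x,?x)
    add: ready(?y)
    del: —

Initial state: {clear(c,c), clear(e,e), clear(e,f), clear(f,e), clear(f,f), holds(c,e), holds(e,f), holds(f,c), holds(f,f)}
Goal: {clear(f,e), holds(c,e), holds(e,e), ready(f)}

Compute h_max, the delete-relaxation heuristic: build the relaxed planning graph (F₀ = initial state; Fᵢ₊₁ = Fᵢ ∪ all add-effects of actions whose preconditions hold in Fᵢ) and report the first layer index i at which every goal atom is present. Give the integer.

2

F0 = init (9 atoms)
F1 = F0 ∪ {ready(c), ready(e), ready(f)}  (12 atoms)
F2 = F1 ∪ {holds(c,c), holds(e,e), near(c), near(e), near(f)}  (17 atoms)
goal ⊆ F2  ⇒  h_max = 2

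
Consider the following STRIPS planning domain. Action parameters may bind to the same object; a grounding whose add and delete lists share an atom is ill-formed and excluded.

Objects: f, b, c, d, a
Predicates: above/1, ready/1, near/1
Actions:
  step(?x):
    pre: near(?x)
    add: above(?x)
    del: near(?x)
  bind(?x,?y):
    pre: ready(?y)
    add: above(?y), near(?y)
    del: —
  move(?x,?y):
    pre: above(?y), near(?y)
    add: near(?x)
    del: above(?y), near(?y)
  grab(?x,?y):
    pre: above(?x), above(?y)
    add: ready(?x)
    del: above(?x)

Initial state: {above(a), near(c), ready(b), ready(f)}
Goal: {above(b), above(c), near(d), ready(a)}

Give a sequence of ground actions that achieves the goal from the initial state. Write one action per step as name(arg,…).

step(c); bind(f,f); bind(f,b); move(d,f); grab(a,b)

1. step(c)  →  {above(a), above(c), ready(b), ready(f)}
2. bind(f,f)  →  {above(a), above(c), above(f), near(f), ready(b), ready(f)}
3. bind(f,b)  →  {above(a), above(b), above(c), above(f), near(b), near(f), ready(b), ready(f)}
4. move(d,f)  →  {above(a), above(b), above(c), near(b), near(d), ready(b), ready(f)}
5. grab(a,b)  →  {above(b), above(c), near(b), near(d), ready(a), ready(b), ready(f)}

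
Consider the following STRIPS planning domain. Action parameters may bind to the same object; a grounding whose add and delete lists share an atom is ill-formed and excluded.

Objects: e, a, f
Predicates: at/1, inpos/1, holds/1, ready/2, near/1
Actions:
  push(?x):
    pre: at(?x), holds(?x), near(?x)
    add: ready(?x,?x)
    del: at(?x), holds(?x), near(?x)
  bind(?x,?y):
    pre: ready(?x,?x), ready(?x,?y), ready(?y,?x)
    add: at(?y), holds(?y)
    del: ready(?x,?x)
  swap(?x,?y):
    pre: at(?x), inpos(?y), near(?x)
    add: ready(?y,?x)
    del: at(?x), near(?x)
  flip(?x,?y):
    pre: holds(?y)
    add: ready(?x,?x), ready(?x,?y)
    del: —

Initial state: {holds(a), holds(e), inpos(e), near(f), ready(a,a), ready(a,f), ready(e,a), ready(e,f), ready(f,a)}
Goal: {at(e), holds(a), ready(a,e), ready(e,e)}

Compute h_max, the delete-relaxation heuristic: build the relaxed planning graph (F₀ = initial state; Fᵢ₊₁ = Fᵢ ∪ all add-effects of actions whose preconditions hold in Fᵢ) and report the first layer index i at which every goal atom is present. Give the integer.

2

F0 = init (9 atoms)
F1 = F0 ∪ {at(a), at(f), holds(f), ready(a,e), ready(e,e), ready(f,e), ready(f,f)}  (16 atoms)
F2 = F1 ∪ {at(e)}  (17 atoms)
goal ⊆ F2  ⇒  h_max = 2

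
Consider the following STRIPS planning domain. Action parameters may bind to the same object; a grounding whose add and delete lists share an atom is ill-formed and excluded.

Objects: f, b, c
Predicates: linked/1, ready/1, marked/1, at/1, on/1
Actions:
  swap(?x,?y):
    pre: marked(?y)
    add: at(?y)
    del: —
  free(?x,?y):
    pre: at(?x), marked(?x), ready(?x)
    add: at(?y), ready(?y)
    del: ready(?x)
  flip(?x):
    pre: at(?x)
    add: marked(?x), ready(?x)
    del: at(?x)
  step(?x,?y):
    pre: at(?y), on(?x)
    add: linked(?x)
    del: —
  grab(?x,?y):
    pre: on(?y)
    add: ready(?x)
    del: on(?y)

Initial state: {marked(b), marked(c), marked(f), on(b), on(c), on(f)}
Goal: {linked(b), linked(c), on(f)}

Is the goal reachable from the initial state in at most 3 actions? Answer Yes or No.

Yes

1. swap(f,f)  →  {at(f), marked(b), marked(c), marked(f), on(b), on(c), on(f)}
2. step(b,f)  →  {at(f), linked(b), marked(b), marked(c), marked(f), on(b), on(c), on(f)}
3. step(c,f)  →  {at(f), linked(b), linked(c), marked(b), marked(c), marked(f), on(b), on(c), on(f)}
optimal plan length = 3; 3 ≤ 3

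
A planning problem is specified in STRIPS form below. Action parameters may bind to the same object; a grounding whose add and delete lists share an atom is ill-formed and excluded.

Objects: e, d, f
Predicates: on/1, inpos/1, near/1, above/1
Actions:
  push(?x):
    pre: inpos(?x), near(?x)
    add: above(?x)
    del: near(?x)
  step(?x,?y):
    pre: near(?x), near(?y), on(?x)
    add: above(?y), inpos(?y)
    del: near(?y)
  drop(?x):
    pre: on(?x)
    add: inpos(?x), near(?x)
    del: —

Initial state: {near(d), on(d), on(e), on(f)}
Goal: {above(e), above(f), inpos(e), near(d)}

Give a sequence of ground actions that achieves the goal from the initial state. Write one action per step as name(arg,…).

1. drop(e)  →  {inpos(e), near(d), near(e), on(d), on(e), on(f)}
2. push(e)  →  {above(e), inpos(e), near(d), on(d), on(e), on(f)}
3. drop(f)  →  {above(e), inpos(e), inpos(f), near(d), near(f), on(d), on(e), on(f)}
4. push(f)  →  {above(e), above(f), inpos(e), inpos(f), near(d), on(d), on(e), on(f)}

drop(e); push(e); drop(f); push(f)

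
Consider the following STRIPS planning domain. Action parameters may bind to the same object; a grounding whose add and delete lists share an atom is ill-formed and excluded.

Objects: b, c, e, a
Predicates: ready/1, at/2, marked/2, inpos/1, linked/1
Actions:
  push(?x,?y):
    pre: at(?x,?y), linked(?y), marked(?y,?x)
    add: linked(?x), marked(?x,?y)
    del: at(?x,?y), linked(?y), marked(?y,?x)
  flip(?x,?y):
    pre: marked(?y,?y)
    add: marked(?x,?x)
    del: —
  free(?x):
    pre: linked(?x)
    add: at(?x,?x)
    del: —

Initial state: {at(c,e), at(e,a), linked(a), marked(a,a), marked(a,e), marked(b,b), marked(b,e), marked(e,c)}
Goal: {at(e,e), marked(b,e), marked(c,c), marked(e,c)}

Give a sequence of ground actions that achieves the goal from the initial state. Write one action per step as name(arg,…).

1. push(e,a)  →  {at(c,e), linked(e), marked(a,a), marked(b,b), marked(b,e), marked(e,a), marked(e,c)}
2. flip(c,b)  →  {at(c,e), linked(e), marked(a,a), marked(b,b), marked(b,e), marked(c,c), marked(e,a), marked(e,c)}
3. free(e)  →  {at(c,e), at(e,e), linked(e), marked(a,a), marked(b,b), marked(b,e), marked(c,c), marked(e,a), marked(e,c)}

push(e,a); flip(c,b); free(e)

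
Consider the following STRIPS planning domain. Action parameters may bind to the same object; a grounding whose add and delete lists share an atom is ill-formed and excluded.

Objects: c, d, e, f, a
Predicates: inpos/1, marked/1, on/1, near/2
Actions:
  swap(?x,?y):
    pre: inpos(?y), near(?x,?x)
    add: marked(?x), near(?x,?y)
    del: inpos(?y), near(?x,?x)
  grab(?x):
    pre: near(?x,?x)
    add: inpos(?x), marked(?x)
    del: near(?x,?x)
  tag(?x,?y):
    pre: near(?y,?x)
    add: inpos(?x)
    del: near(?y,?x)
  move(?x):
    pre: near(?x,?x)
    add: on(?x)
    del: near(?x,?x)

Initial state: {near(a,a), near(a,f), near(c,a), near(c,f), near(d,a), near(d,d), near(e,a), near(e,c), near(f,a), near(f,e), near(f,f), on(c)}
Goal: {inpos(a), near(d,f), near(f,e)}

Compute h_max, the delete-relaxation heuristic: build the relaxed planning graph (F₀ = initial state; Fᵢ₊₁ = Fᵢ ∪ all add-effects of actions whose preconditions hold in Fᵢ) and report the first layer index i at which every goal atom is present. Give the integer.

2

F0 = init (12 atoms)
F1 = F0 ∪ {inpos(a), inpos(c), inpos(d), inpos(e), inpos(f), marked(a), marked(d), marked(f), on(a), on(d), on(f)}  (23 atoms)
F2 = F1 ∪ {near(a,c), near(a,d), near(a,e), near(d,c), near(d,e), near(d,f), near(f,c), near(f,d)}  (31 atoms)
goal ⊆ F2  ⇒  h_max = 2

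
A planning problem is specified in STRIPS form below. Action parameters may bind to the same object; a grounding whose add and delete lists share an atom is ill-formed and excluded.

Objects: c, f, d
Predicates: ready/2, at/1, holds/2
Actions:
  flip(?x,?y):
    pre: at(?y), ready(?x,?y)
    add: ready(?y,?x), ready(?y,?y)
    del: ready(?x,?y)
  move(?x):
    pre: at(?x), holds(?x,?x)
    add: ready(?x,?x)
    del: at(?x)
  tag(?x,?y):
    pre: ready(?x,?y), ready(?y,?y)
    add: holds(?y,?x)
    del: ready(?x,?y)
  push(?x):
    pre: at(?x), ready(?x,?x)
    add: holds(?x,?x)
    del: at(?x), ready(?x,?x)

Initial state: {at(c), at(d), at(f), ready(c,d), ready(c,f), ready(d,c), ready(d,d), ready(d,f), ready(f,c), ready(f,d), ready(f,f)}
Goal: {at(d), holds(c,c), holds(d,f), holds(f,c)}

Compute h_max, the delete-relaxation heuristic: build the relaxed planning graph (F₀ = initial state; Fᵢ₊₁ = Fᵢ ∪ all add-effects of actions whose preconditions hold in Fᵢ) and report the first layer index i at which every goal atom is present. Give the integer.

F0 = init (11 atoms)
F1 = F0 ∪ {holds(d,c), holds(d,d), holds(d,f), holds(f,c), holds(f,d), holds(f,f), ready(c,c)}  (18 atoms)
F2 = F1 ∪ {holds(c,c), holds(c,d), holds(c,f)}  (21 atoms)
goal ⊆ F2  ⇒  h_max = 2

2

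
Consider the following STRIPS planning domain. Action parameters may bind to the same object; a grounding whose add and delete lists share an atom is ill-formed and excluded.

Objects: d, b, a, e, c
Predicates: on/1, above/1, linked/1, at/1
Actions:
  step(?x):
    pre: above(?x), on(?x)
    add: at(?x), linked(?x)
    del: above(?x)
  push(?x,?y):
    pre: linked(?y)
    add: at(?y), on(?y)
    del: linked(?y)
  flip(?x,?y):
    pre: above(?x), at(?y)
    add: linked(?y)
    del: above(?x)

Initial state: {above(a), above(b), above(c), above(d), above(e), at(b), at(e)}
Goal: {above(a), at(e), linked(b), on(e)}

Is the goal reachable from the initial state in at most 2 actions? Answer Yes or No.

No

1. flip(d,b)  →  {above(a), above(b), above(c), above(e), at(b), at(e), linked(b)}
2. flip(b,e)  →  {above(a), above(c), above(e), at(b), at(e), linked(b), linked(e)}
3. push(d,e)  →  {above(a), above(c), above(e), at(b), at(e), linked(b), on(e)}
optimal plan length = 3; 3 > 2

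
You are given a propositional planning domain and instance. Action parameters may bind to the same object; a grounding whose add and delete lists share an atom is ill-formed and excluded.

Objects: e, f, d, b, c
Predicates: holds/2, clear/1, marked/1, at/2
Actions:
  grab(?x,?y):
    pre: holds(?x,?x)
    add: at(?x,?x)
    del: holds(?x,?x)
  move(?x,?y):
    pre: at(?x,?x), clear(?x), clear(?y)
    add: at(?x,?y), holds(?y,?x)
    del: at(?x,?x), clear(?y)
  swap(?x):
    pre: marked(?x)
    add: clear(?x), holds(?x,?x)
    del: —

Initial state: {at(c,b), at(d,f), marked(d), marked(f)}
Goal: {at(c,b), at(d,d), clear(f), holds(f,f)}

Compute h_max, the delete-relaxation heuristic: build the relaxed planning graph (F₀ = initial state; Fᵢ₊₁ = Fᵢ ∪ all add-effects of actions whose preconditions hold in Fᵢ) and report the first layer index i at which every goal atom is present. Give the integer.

2

F0 = init (4 atoms)
F1 = F0 ∪ {clear(d), clear(f), holds(d,d), holds(f,f)}  (8 atoms)
F2 = F1 ∪ {at(d,d), at(f,f)}  (10 atoms)
goal ⊆ F2  ⇒  h_max = 2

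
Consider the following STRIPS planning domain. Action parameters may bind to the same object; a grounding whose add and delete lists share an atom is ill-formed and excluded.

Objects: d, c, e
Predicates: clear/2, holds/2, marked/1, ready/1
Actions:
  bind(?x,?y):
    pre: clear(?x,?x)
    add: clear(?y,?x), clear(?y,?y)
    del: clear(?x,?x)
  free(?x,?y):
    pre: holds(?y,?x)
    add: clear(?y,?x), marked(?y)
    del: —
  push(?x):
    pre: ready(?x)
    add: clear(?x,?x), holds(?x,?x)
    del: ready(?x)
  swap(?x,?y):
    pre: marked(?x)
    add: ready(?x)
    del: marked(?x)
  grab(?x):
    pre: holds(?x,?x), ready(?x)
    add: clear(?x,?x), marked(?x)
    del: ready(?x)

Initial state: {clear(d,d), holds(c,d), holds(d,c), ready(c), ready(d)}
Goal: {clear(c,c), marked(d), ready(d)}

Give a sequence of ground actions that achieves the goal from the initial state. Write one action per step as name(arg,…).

bind(d,c); free(c,d)

1. bind(d,c)  →  {clear(c,c), clear(c,d), holds(c,d), holds(d,c), ready(c), ready(d)}
2. free(c,d)  →  {clear(c,c), clear(c,d), clear(d,c), holds(c,d), holds(d,c), marked(d), ready(c), ready(d)}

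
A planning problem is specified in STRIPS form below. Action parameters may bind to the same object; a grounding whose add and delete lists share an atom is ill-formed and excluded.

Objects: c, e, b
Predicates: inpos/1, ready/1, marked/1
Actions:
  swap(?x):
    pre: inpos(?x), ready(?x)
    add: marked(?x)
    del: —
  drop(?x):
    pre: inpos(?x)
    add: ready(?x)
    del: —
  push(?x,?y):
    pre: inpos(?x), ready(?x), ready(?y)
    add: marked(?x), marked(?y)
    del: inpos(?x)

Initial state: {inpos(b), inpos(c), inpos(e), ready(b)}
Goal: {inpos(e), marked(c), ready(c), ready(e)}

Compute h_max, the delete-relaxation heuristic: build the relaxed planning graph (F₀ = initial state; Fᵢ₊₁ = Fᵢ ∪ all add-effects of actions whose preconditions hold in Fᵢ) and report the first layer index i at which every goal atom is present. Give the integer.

F0 = init (4 atoms)
F1 = F0 ∪ {marked(b), ready(c), ready(e)}  (7 atoms)
F2 = F1 ∪ {marked(c), marked(e)}  (9 atoms)
goal ⊆ F2  ⇒  h_max = 2

2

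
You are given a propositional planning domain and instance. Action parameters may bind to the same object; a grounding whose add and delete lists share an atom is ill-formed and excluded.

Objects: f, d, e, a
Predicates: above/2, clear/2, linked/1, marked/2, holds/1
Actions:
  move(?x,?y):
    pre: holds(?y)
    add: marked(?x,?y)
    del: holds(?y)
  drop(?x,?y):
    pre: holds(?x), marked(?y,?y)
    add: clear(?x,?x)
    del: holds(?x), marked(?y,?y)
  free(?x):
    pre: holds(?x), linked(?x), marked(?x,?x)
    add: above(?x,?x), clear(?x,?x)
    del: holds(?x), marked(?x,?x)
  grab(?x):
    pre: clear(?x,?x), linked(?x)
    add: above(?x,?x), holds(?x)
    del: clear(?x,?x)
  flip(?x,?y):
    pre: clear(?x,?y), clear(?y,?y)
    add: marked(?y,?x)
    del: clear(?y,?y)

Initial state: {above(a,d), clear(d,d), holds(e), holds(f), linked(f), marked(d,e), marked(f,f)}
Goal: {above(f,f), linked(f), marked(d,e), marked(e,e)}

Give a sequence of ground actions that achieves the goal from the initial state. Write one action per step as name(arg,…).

move(e,e); free(f)

1. move(e,e)  →  {above(a,d), clear(d,d), holds(f), linked(f), marked(d,e), marked(e,e), marked(f,f)}
2. free(f)  →  {above(a,d), above(f,f), clear(d,d), clear(f,f), linked(f), marked(d,e), marked(e,e)}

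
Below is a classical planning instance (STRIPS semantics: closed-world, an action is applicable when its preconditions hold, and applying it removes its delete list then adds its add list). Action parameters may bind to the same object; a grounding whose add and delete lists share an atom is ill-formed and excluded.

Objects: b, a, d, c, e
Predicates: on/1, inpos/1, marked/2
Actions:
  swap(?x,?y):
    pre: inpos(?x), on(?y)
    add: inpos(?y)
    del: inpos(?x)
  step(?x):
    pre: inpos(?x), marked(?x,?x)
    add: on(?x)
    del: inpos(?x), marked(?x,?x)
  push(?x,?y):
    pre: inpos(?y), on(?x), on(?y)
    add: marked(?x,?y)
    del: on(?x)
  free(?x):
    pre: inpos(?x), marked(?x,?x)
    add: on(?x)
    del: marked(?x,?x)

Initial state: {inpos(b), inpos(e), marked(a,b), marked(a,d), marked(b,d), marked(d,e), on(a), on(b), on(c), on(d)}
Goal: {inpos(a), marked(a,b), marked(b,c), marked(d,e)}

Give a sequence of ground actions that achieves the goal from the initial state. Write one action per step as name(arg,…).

swap(b,a); swap(e,c); push(b,c)

1. swap(b,a)  →  {inpos(a), inpos(e), marked(a,b), marked(a,d), marked(b,d), marked(d,e), on(a), on(b), on(c), on(d)}
2. swap(e,c)  →  {inpos(a), inpos(c), marked(a,b), marked(a,d), marked(b,d), marked(d,e), on(a), on(b), on(c), on(d)}
3. push(b,c)  →  {inpos(a), inpos(c), marked(a,b), marked(a,d), marked(b,c), marked(b,d), marked(d,e), on(a), on(c), on(d)}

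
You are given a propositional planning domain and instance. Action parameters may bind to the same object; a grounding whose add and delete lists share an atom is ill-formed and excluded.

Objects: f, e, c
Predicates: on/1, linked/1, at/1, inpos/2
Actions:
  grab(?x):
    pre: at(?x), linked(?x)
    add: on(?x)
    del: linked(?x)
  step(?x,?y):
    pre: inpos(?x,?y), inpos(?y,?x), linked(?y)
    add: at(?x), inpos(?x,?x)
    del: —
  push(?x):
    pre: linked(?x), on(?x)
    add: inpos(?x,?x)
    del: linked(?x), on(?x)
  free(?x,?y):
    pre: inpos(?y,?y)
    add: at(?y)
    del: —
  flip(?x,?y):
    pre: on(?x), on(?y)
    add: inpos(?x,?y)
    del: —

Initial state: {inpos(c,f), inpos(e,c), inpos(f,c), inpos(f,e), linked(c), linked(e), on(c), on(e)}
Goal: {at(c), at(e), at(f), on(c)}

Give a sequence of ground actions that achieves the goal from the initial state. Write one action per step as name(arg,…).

1. step(f,c)  →  {at(f), inpos(c,f), inpos(e,c), inpos(f,c), inpos(f,e), inpos(f,f), linked(c), linked(e), on(c), on(e)}
2. flip(c,e)  →  {at(f), inpos(c,e), inpos(c,f), inpos(e,c), inpos(f,c), inpos(f,e), inpos(f,f), linked(c), linked(e), on(c), on(e)}
3. step(e,c)  →  {at(e), at(f), inpos(c,e), inpos(c,f), inpos(e,c), inpos(e,e), inpos(f,c), inpos(f,e), inpos(f,f), linked(c), linked(e), on(c), on(e)}
4. step(c,e)  →  {at(c), at(e), at(f), inpos(c,c), inpos(c,e), inpos(c,f), inpos(e,c), inpos(e,e), inpos(f,c), inpos(f,e), inpos(f,f), linked(c), linked(e), on(c), on(e)}

step(f,c); flip(c,e); step(e,c); step(c,e)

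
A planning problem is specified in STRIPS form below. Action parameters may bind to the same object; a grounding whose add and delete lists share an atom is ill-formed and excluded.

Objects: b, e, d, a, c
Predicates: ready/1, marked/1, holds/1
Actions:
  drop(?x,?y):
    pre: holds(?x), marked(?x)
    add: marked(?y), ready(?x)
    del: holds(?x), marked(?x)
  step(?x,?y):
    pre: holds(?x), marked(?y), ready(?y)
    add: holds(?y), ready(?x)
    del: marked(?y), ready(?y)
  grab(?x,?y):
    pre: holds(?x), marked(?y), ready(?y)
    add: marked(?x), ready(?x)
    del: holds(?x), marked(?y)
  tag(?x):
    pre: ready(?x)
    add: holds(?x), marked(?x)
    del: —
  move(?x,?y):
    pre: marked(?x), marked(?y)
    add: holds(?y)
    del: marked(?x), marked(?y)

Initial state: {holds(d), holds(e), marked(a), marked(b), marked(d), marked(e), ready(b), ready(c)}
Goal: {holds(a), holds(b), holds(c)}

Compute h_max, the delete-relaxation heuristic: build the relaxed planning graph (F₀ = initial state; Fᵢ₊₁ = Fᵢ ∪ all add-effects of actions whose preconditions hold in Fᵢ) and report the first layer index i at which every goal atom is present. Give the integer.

1

F0 = init (8 atoms)
F1 = F0 ∪ {holds(a), holds(b), holds(c), marked(c), ready(d), ready(e)}  (14 atoms)
goal ⊆ F1  ⇒  h_max = 1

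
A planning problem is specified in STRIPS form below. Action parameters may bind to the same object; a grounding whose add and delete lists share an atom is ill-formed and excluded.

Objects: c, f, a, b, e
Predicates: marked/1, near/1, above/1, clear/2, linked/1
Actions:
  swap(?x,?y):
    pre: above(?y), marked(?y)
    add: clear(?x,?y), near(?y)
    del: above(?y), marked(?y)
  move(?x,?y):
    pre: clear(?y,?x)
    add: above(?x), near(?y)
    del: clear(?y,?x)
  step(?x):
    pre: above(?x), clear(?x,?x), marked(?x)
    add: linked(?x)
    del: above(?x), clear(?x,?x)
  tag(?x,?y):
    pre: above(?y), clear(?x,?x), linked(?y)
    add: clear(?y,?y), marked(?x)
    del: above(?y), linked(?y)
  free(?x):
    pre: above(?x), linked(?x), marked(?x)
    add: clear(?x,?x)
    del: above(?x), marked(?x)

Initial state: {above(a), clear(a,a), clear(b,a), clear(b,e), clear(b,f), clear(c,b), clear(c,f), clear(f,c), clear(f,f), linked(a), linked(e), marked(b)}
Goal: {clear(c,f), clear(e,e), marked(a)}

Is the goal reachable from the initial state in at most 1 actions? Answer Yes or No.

No

1. move(e,b)  →  {above(a), above(e), clear(a,a), clear(b,a), clear(b,f), clear(c,b), clear(c,f), clear(f,c), clear(f,f), linked(a), linked(e), marked(b), near(b)}
2. tag(a,e)  →  {above(a), clear(a,a), clear(b,a), clear(b,f), clear(c,b), clear(c,f), clear(e,e), clear(f,c), clear(f,f), linked(a), marked(a), marked(b), near(b)}
optimal plan length = 2; 2 > 1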